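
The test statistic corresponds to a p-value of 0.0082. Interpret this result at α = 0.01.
Since p = 0.0082 < α = 0.01, reject H₀.
There is sufficient evidence to reject the null hypothesis; the result is statistically significant at the 0.01 level.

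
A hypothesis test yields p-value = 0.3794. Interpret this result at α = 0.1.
Since p = 0.3794 > α = 0.1, fail to reject H₀.
There is insufficient evidence to reject the null hypothesis; the result is not statistically significant at the 0.1 level.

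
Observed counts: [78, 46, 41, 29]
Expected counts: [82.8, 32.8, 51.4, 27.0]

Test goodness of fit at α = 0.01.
Chi-square goodness of fit test:
H₀: observed counts match expected distribution
H₁: observed counts differ from expected distribution
df = k - 1 = 3
χ² = Σ(O - E)²/E
   = (78 - 82.8)²/82.8 + (46 - 32.8)²/32.8 + (41 - 51.4)²/51.4 + (29 - 27.0)²/27.0
   = 0.278 + 5.312 + 2.104 + 0.148
   = 7.84
p-value = 0.0494

Since p-value > α = 0.01, we fail to reject H₀.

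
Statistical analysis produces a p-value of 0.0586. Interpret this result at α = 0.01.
Since p = 0.0586 > α = 0.01, fail to reject H₀.
There is insufficient evidence to reject the null hypothesis; the result is not statistically significant at the 0.01 level.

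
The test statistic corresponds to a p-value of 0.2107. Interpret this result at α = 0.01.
Since p = 0.2107 > α = 0.01, fail to reject H₀.
There is insufficient evidence to reject the null hypothesis; the result is not statistically significant at the 0.01 level.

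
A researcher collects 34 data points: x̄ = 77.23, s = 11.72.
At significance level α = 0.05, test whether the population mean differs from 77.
One-sample t-test:
H₀: μ = 77
H₁: μ ≠ 77
df = n - 1 = 33
t = (x̄ - μ₀) / (s/√n) = (77.23 - 77) / (11.72/√34) = 0.114
p-value = 0.9096

Since p-value > α = 0.05, we fail to reject H₀.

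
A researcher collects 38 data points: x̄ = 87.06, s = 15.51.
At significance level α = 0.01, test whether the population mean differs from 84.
One-sample t-test:
H₀: μ = 84
H₁: μ ≠ 84
df = n - 1 = 37
t = (x̄ - μ₀) / (s/√n) = (87.06 - 84) / (15.51/√38) = 1.216
p-value = 0.2316

Since p-value > α = 0.01, we fail to reject H₀.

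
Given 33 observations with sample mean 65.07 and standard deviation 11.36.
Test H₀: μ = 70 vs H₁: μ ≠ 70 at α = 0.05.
One-sample t-test:
H₀: μ = 70
H₁: μ ≠ 70
df = n - 1 = 32
t = (x̄ - μ₀) / (s/√n) = (65.07 - 70) / (11.36/√33) = -2.493
p-value = 0.0180

Since p-value < α = 0.05, we reject H₀.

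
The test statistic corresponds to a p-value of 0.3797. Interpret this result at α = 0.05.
Since p = 0.3797 > α = 0.05, fail to reject H₀.
There is insufficient evidence to reject the null hypothesis; the result is not statistically significant at the 0.05 level.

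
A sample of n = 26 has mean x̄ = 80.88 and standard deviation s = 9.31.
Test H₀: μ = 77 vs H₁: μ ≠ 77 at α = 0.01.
One-sample t-test:
H₀: μ = 77
H₁: μ ≠ 77
df = n - 1 = 25
t = (x̄ - μ₀) / (s/√n) = (80.88 - 77) / (9.31/√26) = 2.125
p-value = 0.0436

Since p-value > α = 0.01, we fail to reject H₀.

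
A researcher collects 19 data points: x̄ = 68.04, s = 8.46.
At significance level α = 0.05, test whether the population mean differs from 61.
One-sample t-test:
H₀: μ = 61
H₁: μ ≠ 61
df = n - 1 = 18
t = (x̄ - μ₀) / (s/√n) = (68.04 - 61) / (8.46/√19) = 3.627
p-value = 0.0019

Since p-value < α = 0.05, we reject H₀.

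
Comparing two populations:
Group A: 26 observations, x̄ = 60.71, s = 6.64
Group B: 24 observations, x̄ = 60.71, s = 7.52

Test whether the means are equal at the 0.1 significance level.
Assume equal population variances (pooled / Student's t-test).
Student's two-sample t-test (equal variances):
H₀: μ₁ = μ₂
H₁: μ₁ ≠ μ₂
df = n₁ + n₂ - 2 = 48
Pooled variance s_p² = [(n₁-1)s₁² + (n₂-1)s₂²] / (n₁ + n₂ - 2) = [(25)(6.64²) + (23)(7.52²)] / 48 = 50.0604
SE = √(s_p²(1/n₁ + 1/n₂)) = √(50.0604 × (1/26 + 1/24)) = 2.0028
t = (x̄₁ - x̄₂) / SE = (60.71 - 60.71) / 2.0028 = 0.00 / 2.0028 = 0.000
p-value = 1.0000

Since p-value > α = 0.1, we fail to reject H₀.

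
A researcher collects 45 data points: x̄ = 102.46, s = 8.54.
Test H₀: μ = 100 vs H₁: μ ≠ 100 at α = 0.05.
One-sample t-test:
H₀: μ = 100
H₁: μ ≠ 100
df = n - 1 = 44
t = (x̄ - μ₀) / (s/√n) = (102.46 - 100) / (8.54/√45) = 1.932
p-value = 0.0598

Since p-value > α = 0.05, we fail to reject H₀.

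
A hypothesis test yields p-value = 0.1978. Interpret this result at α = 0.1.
Since p = 0.1978 > α = 0.1, fail to reject H₀.
There is insufficient evidence to reject the null hypothesis; the result is not statistically significant at the 0.1 level.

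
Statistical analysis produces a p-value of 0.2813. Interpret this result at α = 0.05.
Since p = 0.2813 > α = 0.05, fail to reject H₀.
There is insufficient evidence to reject the null hypothesis; the result is not statistically significant at the 0.05 level.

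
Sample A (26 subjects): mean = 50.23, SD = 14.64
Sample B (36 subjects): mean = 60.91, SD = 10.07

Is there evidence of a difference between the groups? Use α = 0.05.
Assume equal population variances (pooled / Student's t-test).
Student's two-sample t-test (equal variances):
H₀: μ₁ = μ₂
H₁: μ₁ ≠ μ₂
df = n₁ + n₂ - 2 = 60
Pooled variance s_p² = [(n₁-1)s₁² + (n₂-1)s₂²] / (n₁ + n₂ - 2) = [(25)(14.64²) + (35)(10.07²)] / 60 = 148.4569
SE = √(s_p²(1/n₁ + 1/n₂)) = √(148.4569 × (1/26 + 1/36)) = 3.1359
t = (x̄₁ - x̄₂) / SE = (50.23 - 60.91) / 3.1359 = -10.68 / 3.1359 = -3.406
p-value = 0.0012

Since p-value < α = 0.05, we reject H₀.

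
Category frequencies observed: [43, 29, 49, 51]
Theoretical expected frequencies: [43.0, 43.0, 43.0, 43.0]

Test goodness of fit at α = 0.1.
Chi-square goodness of fit test:
H₀: observed counts match expected distribution
H₁: observed counts differ from expected distribution
df = k - 1 = 3
χ² = Σ(O - E)²/E
   = (43 - 43.0)²/43.0 + (29 - 43.0)²/43.0 + (49 - 43.0)²/43.0 + (51 - 43.0)²/43.0
   = 0.000 + 4.558 + 0.837 + 1.488
   = 6.88
p-value = 0.0757

Since p-value < α = 0.1, we reject H₀.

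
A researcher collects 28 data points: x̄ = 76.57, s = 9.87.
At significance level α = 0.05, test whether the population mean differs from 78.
One-sample t-test:
H₀: μ = 78
H₁: μ ≠ 78
df = n - 1 = 27
t = (x̄ - μ₀) / (s/√n) = (76.57 - 78) / (9.87/√28) = -0.767
p-value = 0.4499

Since p-value > α = 0.05, we fail to reject H₀.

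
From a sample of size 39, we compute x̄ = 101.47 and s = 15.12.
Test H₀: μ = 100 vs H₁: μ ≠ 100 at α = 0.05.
One-sample t-test:
H₀: μ = 100
H₁: μ ≠ 100
df = n - 1 = 38
t = (x̄ - μ₀) / (s/√n) = (101.47 - 100) / (15.12/√39) = 0.607
p-value = 0.5474

Since p-value > α = 0.05, we fail to reject H₀.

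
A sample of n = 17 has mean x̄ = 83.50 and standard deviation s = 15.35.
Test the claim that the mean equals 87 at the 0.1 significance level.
One-sample t-test:
H₀: μ = 87
H₁: μ ≠ 87
df = n - 1 = 16
t = (x̄ - μ₀) / (s/√n) = (83.50 - 87) / (15.35/√17) = -0.940
p-value = 0.3611

Since p-value > α = 0.1, we fail to reject H₀.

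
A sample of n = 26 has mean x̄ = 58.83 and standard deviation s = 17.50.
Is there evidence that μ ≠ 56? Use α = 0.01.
One-sample t-test:
H₀: μ = 56
H₁: μ ≠ 56
df = n - 1 = 25
t = (x̄ - μ₀) / (s/√n) = (58.83 - 56) / (17.50/√26) = 0.825
p-value = 0.4174

Since p-value > α = 0.01, we fail to reject H₀.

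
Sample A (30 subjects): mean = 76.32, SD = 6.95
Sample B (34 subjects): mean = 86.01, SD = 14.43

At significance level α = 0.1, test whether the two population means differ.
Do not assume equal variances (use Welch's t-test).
Welch's two-sample t-test:
H₀: μ₁ = μ₂
H₁: μ₁ ≠ μ₂
s₁²/n₁ = 6.95²/30 = 1.6101,  s₂²/n₂ = 14.43²/34 = 6.1243
SE = √(s₁²/n₁ + s₂²/n₂) = √(1.6101 + 6.1243) = 2.7811
df (Welch-Satterthwaite) = (s₁²/n₁ + s₂²/n₂)² / [(s₁²/n₁)²/(n₁-1) + (s₂²/n₂)²/(n₂-1)] ≈ 48.79
t = (x̄₁ - x̄₂) / SE = (76.32 - 86.01) / 2.7811 = -9.69 / 2.7811 = -3.484
p-value = 0.0011

Since p-value < α = 0.1, we reject H₀.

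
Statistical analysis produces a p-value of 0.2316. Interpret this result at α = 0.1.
Since p = 0.2316 > α = 0.1, fail to reject H₀.
There is insufficient evidence to reject the null hypothesis; the result is not statistically significant at the 0.1 level.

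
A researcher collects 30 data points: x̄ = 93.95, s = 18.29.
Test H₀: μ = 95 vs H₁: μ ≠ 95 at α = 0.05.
One-sample t-test:
H₀: μ = 95
H₁: μ ≠ 95
df = n - 1 = 29
t = (x̄ - μ₀) / (s/√n) = (93.95 - 95) / (18.29/√30) = -0.314
p-value = 0.7554

Since p-value > α = 0.05, we fail to reject H₀.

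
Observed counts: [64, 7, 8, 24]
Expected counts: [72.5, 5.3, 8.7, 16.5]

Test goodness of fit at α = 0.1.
Chi-square goodness of fit test:
H₀: observed counts match expected distribution
H₁: observed counts differ from expected distribution
df = k - 1 = 3
χ² = Σ(O - E)²/E
   = (64 - 72.5)²/72.5 + (7 - 5.3)²/5.3 + (8 - 8.7)²/8.7 + (24 - 16.5)²/16.5
   = 0.997 + 0.545 + 0.056 + 3.409
   = 5.01
p-value = 0.1713

Since p-value > α = 0.1, we fail to reject H₀.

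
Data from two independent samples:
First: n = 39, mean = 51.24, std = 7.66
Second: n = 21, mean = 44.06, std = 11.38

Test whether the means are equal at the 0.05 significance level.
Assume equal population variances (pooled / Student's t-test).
Student's two-sample t-test (equal variances):
H₀: μ₁ = μ₂
H₁: μ₁ ≠ μ₂
df = n₁ + n₂ - 2 = 58
Pooled variance s_p² = [(n₁-1)s₁² + (n₂-1)s₂²] / (n₁ + n₂ - 2) = [(38)(7.66²) + (20)(11.38²)] / 58 = 83.0993
SE = √(s_p²(1/n₁ + 1/n₂)) = √(83.0993 × (1/39 + 1/21)) = 2.4674
t = (x̄₁ - x̄₂) / SE = (51.24 - 44.06) / 2.4674 = 7.18 / 2.4674 = 2.910
p-value = 0.0051

Since p-value < α = 0.05, we reject H₀.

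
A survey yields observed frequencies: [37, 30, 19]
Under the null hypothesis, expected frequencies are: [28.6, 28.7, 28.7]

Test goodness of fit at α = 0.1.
Chi-square goodness of fit test:
H₀: observed counts match expected distribution
H₁: observed counts differ from expected distribution
df = k - 1 = 2
χ² = Σ(O - E)²/E
   = (37 - 28.6)²/28.6 + (30 - 28.7)²/28.7 + (19 - 28.7)²/28.7
   = 2.467 + 0.059 + 3.278
   = 5.80
p-value = 0.0549

Since p-value < α = 0.1, we reject H₀.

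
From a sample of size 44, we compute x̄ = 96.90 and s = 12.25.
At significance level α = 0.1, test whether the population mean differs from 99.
One-sample t-test:
H₀: μ = 99
H₁: μ ≠ 99
df = n - 1 = 43
t = (x̄ - μ₀) / (s/√n) = (96.90 - 99) / (12.25/√44) = -1.137
p-value = 0.2618

Since p-value > α = 0.1, we fail to reject H₀.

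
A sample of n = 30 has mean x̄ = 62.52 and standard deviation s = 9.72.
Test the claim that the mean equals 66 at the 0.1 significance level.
One-sample t-test:
H₀: μ = 66
H₁: μ ≠ 66
df = n - 1 = 29
t = (x̄ - μ₀) / (s/√n) = (62.52 - 66) / (9.72/√30) = -1.961
p-value = 0.0595

Since p-value < α = 0.1, we reject H₀.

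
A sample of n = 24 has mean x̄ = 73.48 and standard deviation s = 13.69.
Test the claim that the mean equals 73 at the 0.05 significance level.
One-sample t-test:
H₀: μ = 73
H₁: μ ≠ 73
df = n - 1 = 23
t = (x̄ - μ₀) / (s/√n) = (73.48 - 73) / (13.69/√24) = 0.172
p-value = 0.8651

Since p-value > α = 0.05, we fail to reject H₀.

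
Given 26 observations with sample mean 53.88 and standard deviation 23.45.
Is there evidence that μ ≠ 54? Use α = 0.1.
One-sample t-test:
H₀: μ = 54
H₁: μ ≠ 54
df = n - 1 = 25
t = (x̄ - μ₀) / (s/√n) = (53.88 - 54) / (23.45/√26) = -0.026
p-value = 0.9794

Since p-value > α = 0.1, we fail to reject H₀.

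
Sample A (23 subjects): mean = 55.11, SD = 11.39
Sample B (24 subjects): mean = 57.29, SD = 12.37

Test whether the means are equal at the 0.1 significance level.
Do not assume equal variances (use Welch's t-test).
Welch's two-sample t-test:
H₀: μ₁ = μ₂
H₁: μ₁ ≠ μ₂
s₁²/n₁ = 11.39²/23 = 5.6405,  s₂²/n₂ = 12.37²/24 = 6.3757
SE = √(s₁²/n₁ + s₂²/n₂) = √(5.6405 + 6.3757) = 3.4664
df (Welch-Satterthwaite) = (s₁²/n₁ + s₂²/n₂)² / [(s₁²/n₁)²/(n₁-1) + (s₂²/n₂)²/(n₂-1)] ≈ 44.93
t = (x̄₁ - x̄₂) / SE = (55.11 - 57.29) / 3.4664 = -2.18 / 3.4664 = -0.629
p-value = 0.5326

Since p-value > α = 0.1, we fail to reject H₀.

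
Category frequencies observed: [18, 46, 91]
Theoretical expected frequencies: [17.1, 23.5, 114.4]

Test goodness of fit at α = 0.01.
Chi-square goodness of fit test:
H₀: observed counts match expected distribution
H₁: observed counts differ from expected distribution
df = k - 1 = 2
χ² = Σ(O - E)²/E
   = (18 - 17.1)²/17.1 + (46 - 23.5)²/23.5 + (91 - 114.4)²/114.4
   = 0.047 + 21.543 + 4.786
   = 26.38
p-value < 0.0001

Since p-value < α = 0.01, we reject H₀.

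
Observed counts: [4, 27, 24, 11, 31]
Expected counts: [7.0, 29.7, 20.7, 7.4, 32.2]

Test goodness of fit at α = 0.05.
Chi-square goodness of fit test:
H₀: observed counts match expected distribution
H₁: observed counts differ from expected distribution
df = k - 1 = 4
χ² = Σ(O - E)²/E
   = (4 - 7.0)²/7.0 + (27 - 29.7)²/29.7 + (24 - 20.7)²/20.7 + (11 - 7.4)²/7.4 + (31 - 32.2)²/32.2
   = 1.286 + 0.245 + 0.526 + 1.751 + 0.045
   = 3.85
p-value = 0.4262

Since p-value > α = 0.05, we fail to reject H₀.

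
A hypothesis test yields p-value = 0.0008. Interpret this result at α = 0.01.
Since p = 0.0008 < α = 0.01, reject H₀.
There is sufficient evidence to reject the null hypothesis; the result is statistically significant at the 0.01 level.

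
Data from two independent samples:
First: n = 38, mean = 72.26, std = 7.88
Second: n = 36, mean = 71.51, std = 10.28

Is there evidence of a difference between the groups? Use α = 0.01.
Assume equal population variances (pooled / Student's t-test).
Student's two-sample t-test (equal variances):
H₀: μ₁ = μ₂
H₁: μ₁ ≠ μ₂
df = n₁ + n₂ - 2 = 72
Pooled variance s_p² = [(n₁-1)s₁² + (n₂-1)s₂²] / (n₁ + n₂ - 2) = [(37)(7.88²) + (35)(10.28²)] / 72 = 83.2811
SE = √(s_p²(1/n₁ + 1/n₂)) = √(83.2811 × (1/38 + 1/36)) = 2.1225
t = (x̄₁ - x̄₂) / SE = (72.26 - 71.51) / 2.1225 = 0.75 / 2.1225 = 0.353
p-value = 0.7249

Since p-value > α = 0.01, we fail to reject H₀.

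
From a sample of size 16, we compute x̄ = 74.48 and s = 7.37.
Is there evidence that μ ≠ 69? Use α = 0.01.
One-sample t-test:
H₀: μ = 69
H₁: μ ≠ 69
df = n - 1 = 15
t = (x̄ - μ₀) / (s/√n) = (74.48 - 69) / (7.37/√16) = 2.974
p-value = 0.0095

Since p-value < α = 0.01, we reject H₀.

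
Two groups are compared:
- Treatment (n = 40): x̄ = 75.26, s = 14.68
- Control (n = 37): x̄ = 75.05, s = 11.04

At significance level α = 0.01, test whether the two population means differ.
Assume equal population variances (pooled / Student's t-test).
Student's two-sample t-test (equal variances):
H₀: μ₁ = μ₂
H₁: μ₁ ≠ μ₂
df = n₁ + n₂ - 2 = 75
Pooled variance s_p² = [(n₁-1)s₁² + (n₂-1)s₂²] / (n₁ + n₂ - 2) = [(39)(14.68²) + (36)(11.04²)] / 75 = 170.5644
SE = √(s_p²(1/n₁ + 1/n₂)) = √(170.5644 × (1/40 + 1/37)) = 2.9789
t = (x̄₁ - x̄₂) / SE = (75.26 - 75.05) / 2.9789 = 0.21 / 2.9789 = 0.070
p-value = 0.9440

Since p-value > α = 0.01, we fail to reject H₀.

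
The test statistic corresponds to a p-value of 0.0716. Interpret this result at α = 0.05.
Since p = 0.0716 > α = 0.05, fail to reject H₀.
There is insufficient evidence to reject the null hypothesis; the result is not statistically significant at the 0.05 level.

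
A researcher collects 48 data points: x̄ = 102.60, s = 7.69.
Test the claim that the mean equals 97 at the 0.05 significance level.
One-sample t-test:
H₀: μ = 97
H₁: μ ≠ 97
df = n - 1 = 47
t = (x̄ - μ₀) / (s/√n) = (102.60 - 97) / (7.69/√48) = 5.045
p-value < 0.0001

Since p-value < α = 0.05, we reject H₀.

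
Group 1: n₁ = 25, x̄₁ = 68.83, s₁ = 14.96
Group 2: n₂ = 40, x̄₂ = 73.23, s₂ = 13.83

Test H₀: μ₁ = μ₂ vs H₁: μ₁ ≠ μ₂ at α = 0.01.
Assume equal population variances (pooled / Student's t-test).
Student's two-sample t-test (equal variances):
H₀: μ₁ = μ₂
H₁: μ₁ ≠ μ₂
df = n₁ + n₂ - 2 = 63
Pooled variance s_p² = [(n₁-1)s₁² + (n₂-1)s₂²] / (n₁ + n₂ - 2) = [(24)(14.96²) + (39)(13.83²)] / 63 = 203.6623
SE = √(s_p²(1/n₁ + 1/n₂)) = √(203.6623 × (1/25 + 1/40)) = 3.6384
t = (x̄₁ - x̄₂) / SE = (68.83 - 73.23) / 3.6384 = -4.40 / 3.6384 = -1.209
p-value = 0.2311

Since p-value > α = 0.01, we fail to reject H₀.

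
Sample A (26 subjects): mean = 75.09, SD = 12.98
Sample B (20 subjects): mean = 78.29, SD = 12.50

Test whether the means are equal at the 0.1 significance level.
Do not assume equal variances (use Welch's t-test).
Welch's two-sample t-test:
H₀: μ₁ = μ₂
H₁: μ₁ ≠ μ₂
s₁²/n₁ = 12.98²/26 = 6.4800,  s₂²/n₂ = 12.50²/20 = 7.8125
SE = √(s₁²/n₁ + s₂²/n₂) = √(6.4800 + 7.8125) = 3.7805
df (Welch-Satterthwaite) = (s₁²/n₁ + s₂²/n₂)² / [(s₁²/n₁)²/(n₁-1) + (s₂²/n₂)²/(n₂-1)] ≈ 41.76
t = (x̄₁ - x̄₂) / SE = (75.09 - 78.29) / 3.7805 = -3.20 / 3.7805 = -0.846
p-value = 0.4021

Since p-value > α = 0.1, we fail to reject H₀.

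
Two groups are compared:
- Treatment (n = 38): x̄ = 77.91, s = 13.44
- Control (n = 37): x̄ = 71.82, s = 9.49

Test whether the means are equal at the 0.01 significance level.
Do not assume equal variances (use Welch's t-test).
Welch's two-sample t-test:
H₀: μ₁ = μ₂
H₁: μ₁ ≠ μ₂
s₁²/n₁ = 13.44²/38 = 4.7535,  s₂²/n₂ = 9.49²/37 = 2.4341
SE = √(s₁²/n₁ + s₂²/n₂) = √(4.7535 + 2.4341) = 2.6810
df (Welch-Satterthwaite) = (s₁²/n₁ + s₂²/n₂)² / [(s₁²/n₁)²/(n₁-1) + (s₂²/n₂)²/(n₂-1)] ≈ 66.64
t = (x̄₁ - x̄₂) / SE = (77.91 - 71.82) / 2.6810 = 6.09 / 2.6810 = 2.272
p-value = 0.0263

Since p-value > α = 0.01, we fail to reject H₀.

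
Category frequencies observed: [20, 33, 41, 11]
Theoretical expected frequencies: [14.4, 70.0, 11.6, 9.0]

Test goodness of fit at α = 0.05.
Chi-square goodness of fit test:
H₀: observed counts match expected distribution
H₁: observed counts differ from expected distribution
df = k - 1 = 3
χ² = Σ(O - E)²/E
   = (20 - 14.4)²/14.4 + (33 - 70.0)²/70.0 + (41 - 11.6)²/11.6 + (11 - 9.0)²/9.0
   = 2.178 + 19.557 + 74.514 + 0.444
   = 96.69
p-value < 0.0001

Since p-value < α = 0.05, we reject H₀.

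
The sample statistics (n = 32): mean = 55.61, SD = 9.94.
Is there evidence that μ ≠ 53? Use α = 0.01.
One-sample t-test:
H₀: μ = 53
H₁: μ ≠ 53
df = n - 1 = 31
t = (x̄ - μ₀) / (s/√n) = (55.61 - 53) / (9.94/√32) = 1.485
p-value = 0.1476

Since p-value > α = 0.01, we fail to reject H₀.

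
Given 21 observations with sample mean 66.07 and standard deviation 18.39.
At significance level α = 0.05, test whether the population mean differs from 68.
One-sample t-test:
H₀: μ = 68
H₁: μ ≠ 68
df = n - 1 = 20
t = (x̄ - μ₀) / (s/√n) = (66.07 - 68) / (18.39/√21) = -0.481
p-value = 0.6358

Since p-value > α = 0.05, we fail to reject H₀.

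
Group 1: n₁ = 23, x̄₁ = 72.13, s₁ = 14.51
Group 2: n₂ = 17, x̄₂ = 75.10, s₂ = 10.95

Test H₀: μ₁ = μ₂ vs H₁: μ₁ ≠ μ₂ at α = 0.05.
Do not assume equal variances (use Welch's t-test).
Welch's two-sample t-test:
H₀: μ₁ = μ₂
H₁: μ₁ ≠ μ₂
s₁²/n₁ = 14.51²/23 = 9.1539,  s₂²/n₂ = 10.95²/17 = 7.0531
SE = √(s₁²/n₁ + s₂²/n₂) = √(9.1539 + 7.0531) = 4.0258
df (Welch-Satterthwaite) = (s₁²/n₁ + s₂²/n₂)² / [(s₁²/n₁)²/(n₁-1) + (s₂²/n₂)²/(n₂-1)] ≈ 37.97
t = (x̄₁ - x̄₂) / SE = (72.13 - 75.10) / 4.0258 = -2.97 / 4.0258 = -0.738
p-value = 0.4652

Since p-value > α = 0.05, we fail to reject H₀.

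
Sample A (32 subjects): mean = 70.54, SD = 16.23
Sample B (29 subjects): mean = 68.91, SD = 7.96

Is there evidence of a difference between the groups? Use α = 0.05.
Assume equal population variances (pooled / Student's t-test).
Student's two-sample t-test (equal variances):
H₀: μ₁ = μ₂
H₁: μ₁ ≠ μ₂
df = n₁ + n₂ - 2 = 59
Pooled variance s_p² = [(n₁-1)s₁² + (n₂-1)s₂²] / (n₁ + n₂ - 2) = [(31)(16.23²) + (28)(7.96²)] / 59 = 168.4733
SE = √(s_p²(1/n₁ + 1/n₂)) = √(168.4733 × (1/32 + 1/29)) = 3.3278
t = (x̄₁ - x̄₂) / SE = (70.54 - 68.91) / 3.3278 = 1.63 / 3.3278 = 0.490
p-value = 0.6261

Since p-value > α = 0.05, we fail to reject H₀.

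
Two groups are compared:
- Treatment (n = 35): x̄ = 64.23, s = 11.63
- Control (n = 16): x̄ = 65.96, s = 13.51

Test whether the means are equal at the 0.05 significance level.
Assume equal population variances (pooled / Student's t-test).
Student's two-sample t-test (equal variances):
H₀: μ₁ = μ₂
H₁: μ₁ ≠ μ₂
df = n₁ + n₂ - 2 = 49
Pooled variance s_p² = [(n₁-1)s₁² + (n₂-1)s₂²] / (n₁ + n₂ - 2) = [(34)(11.63²) + (15)(13.51²)] / 49 = 149.7252
SE = √(s_p²(1/n₁ + 1/n₂)) = √(149.7252 × (1/35 + 1/16)) = 3.6927
t = (x̄₁ - x̄₂) / SE = (64.23 - 65.96) / 3.6927 = -1.73 / 3.6927 = -0.468
p-value = 0.6415

Since p-value > α = 0.05, we fail to reject H₀.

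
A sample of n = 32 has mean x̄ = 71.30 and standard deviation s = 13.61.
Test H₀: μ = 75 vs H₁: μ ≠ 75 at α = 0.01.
One-sample t-test:
H₀: μ = 75
H₁: μ ≠ 75
df = n - 1 = 31
t = (x̄ - μ₀) / (s/√n) = (71.30 - 75) / (13.61/√32) = -1.538
p-value = 0.1342

Since p-value > α = 0.01, we fail to reject H₀.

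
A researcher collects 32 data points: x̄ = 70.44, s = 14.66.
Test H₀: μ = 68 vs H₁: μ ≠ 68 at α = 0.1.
One-sample t-test:
H₀: μ = 68
H₁: μ ≠ 68
df = n - 1 = 31
t = (x̄ - μ₀) / (s/√n) = (70.44 - 68) / (14.66/√32) = 0.942
p-value = 0.3537

Since p-value > α = 0.1, we fail to reject H₀.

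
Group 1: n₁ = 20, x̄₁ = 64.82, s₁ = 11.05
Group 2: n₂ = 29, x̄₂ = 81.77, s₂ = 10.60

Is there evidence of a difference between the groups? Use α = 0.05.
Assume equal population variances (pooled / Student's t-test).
Student's two-sample t-test (equal variances):
H₀: μ₁ = μ₂
H₁: μ₁ ≠ μ₂
df = n₁ + n₂ - 2 = 47
Pooled variance s_p² = [(n₁-1)s₁² + (n₂-1)s₂²] / (n₁ + n₂ - 2) = [(19)(11.05²) + (28)(10.60²)] / 47 = 116.2985
SE = √(s_p²(1/n₁ + 1/n₂)) = √(116.2985 × (1/20 + 1/29)) = 3.1345
t = (x̄₁ - x̄₂) / SE = (64.82 - 81.77) / 3.1345 = -16.95 / 3.1345 = -5.408
p-value < 0.0001

Since p-value < α = 0.05, we reject H₀.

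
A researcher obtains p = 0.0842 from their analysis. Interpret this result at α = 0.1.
Since p = 0.0842 < α = 0.1, reject H₀.
There is sufficient evidence to reject the null hypothesis; the result is statistically significant at the 0.1 level.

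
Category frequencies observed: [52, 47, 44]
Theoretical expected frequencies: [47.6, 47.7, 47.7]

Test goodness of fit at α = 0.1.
Chi-square goodness of fit test:
H₀: observed counts match expected distribution
H₁: observed counts differ from expected distribution
df = k - 1 = 2
χ² = Σ(O - E)²/E
   = (52 - 47.6)²/47.6 + (47 - 47.7)²/47.7 + (44 - 47.7)²/47.7
   = 0.407 + 0.010 + 0.287
   = 0.70
p-value = 0.7033

Since p-value > α = 0.1, we fail to reject H₀.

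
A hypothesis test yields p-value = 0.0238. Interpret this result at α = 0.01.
Since p = 0.0238 > α = 0.01, fail to reject H₀.
There is insufficient evidence to reject the null hypothesis; the result is not statistically significant at the 0.01 level.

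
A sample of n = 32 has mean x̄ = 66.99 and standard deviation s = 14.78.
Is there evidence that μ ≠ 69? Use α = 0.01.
One-sample t-test:
H₀: μ = 69
H₁: μ ≠ 69
df = n - 1 = 31
t = (x̄ - μ₀) / (s/√n) = (66.99 - 69) / (14.78/√32) = -0.769
p-value = 0.4475

Since p-value > α = 0.01, we fail to reject H₀.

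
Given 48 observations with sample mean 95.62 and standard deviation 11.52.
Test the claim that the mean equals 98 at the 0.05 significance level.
One-sample t-test:
H₀: μ = 98
H₁: μ ≠ 98
df = n - 1 = 47
t = (x̄ - μ₀) / (s/√n) = (95.62 - 98) / (11.52/√48) = -1.431
p-value = 0.1589

Since p-value > α = 0.05, we fail to reject H₀.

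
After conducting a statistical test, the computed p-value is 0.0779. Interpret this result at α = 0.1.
Since p = 0.0779 < α = 0.1, reject H₀.
There is sufficient evidence to reject the null hypothesis; the result is statistically significant at the 0.1 level.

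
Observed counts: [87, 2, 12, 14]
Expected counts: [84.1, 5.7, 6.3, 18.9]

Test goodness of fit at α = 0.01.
Chi-square goodness of fit test:
H₀: observed counts match expected distribution
H₁: observed counts differ from expected distribution
df = k - 1 = 3
χ² = Σ(O - E)²/E
   = (87 - 84.1)²/84.1 + (2 - 5.7)²/5.7 + (12 - 6.3)²/6.3 + (14 - 18.9)²/18.9
   = 0.100 + 2.402 + 5.157 + 1.270
   = 8.93
p-value = 0.0302

Since p-value > α = 0.01, we fail to reject H₀.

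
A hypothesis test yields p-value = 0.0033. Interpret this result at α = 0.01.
Since p = 0.0033 < α = 0.01, reject H₀.
There is sufficient evidence to reject the null hypothesis; the result is statistically significant at the 0.01 level.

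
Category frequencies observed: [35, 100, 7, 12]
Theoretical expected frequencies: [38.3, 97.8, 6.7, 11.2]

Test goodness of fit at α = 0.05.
Chi-square goodness of fit test:
H₀: observed counts match expected distribution
H₁: observed counts differ from expected distribution
df = k - 1 = 3
χ² = Σ(O - E)²/E
   = (35 - 38.3)²/38.3 + (100 - 97.8)²/97.8 + (7 - 6.7)²/6.7 + (12 - 11.2)²/11.2
   = 0.284 + 0.049 + 0.013 + 0.057
   = 0.40
p-value = 0.9393

Since p-value > α = 0.05, we fail to reject H₀.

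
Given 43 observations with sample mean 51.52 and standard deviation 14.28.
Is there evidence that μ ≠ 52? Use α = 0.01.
One-sample t-test:
H₀: μ = 52
H₁: μ ≠ 52
df = n - 1 = 42
t = (x̄ - μ₀) / (s/√n) = (51.52 - 52) / (14.28/√43) = -0.220
p-value = 0.8266

Since p-value > α = 0.01, we fail to reject H₀.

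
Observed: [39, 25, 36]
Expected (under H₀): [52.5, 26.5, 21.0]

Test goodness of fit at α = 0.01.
Chi-square goodness of fit test:
H₀: observed counts match expected distribution
H₁: observed counts differ from expected distribution
df = k - 1 = 2
χ² = Σ(O - E)²/E
   = (39 - 52.5)²/52.5 + (25 - 26.5)²/26.5 + (36 - 21.0)²/21.0
   = 3.471 + 0.085 + 10.714
   = 14.27
p-value = 0.0008

Since p-value < α = 0.01, we reject H₀.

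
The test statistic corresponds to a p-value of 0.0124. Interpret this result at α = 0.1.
Since p = 0.0124 < α = 0.1, reject H₀.
There is sufficient evidence to reject the null hypothesis; the result is statistically significant at the 0.1 level.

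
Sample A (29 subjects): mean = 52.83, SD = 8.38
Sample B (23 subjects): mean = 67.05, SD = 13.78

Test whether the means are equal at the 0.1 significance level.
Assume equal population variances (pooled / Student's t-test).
Student's two-sample t-test (equal variances):
H₀: μ₁ = μ₂
H₁: μ₁ ≠ μ₂
df = n₁ + n₂ - 2 = 50
Pooled variance s_p² = [(n₁-1)s₁² + (n₂-1)s₂²] / (n₁ + n₂ - 2) = [(28)(8.38²) + (22)(13.78²)] / 50 = 122.8766
SE = √(s_p²(1/n₁ + 1/n₂)) = √(122.8766 × (1/29 + 1/23)) = 3.0951
t = (x̄₁ - x̄₂) / SE = (52.83 - 67.05) / 3.0951 = -14.22 / 3.0951 = -4.594
p-value < 0.0001

Since p-value < α = 0.1, we reject H₀.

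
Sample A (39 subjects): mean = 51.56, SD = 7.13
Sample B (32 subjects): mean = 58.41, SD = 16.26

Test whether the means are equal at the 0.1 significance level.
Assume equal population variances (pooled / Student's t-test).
Student's two-sample t-test (equal variances):
H₀: μ₁ = μ₂
H₁: μ₁ ≠ μ₂
df = n₁ + n₂ - 2 = 69
Pooled variance s_p² = [(n₁-1)s₁² + (n₂-1)s₂²] / (n₁ + n₂ - 2) = [(38)(7.13²) + (31)(16.26²)] / 69 = 146.7800
SE = √(s_p²(1/n₁ + 1/n₂)) = √(146.7800 × (1/39 + 1/32)) = 2.8897
t = (x̄₁ - x̄₂) / SE = (51.56 - 58.41) / 2.8897 = -6.85 / 2.8897 = -2.370
p-value = 0.0206

Since p-value < α = 0.1, we reject H₀.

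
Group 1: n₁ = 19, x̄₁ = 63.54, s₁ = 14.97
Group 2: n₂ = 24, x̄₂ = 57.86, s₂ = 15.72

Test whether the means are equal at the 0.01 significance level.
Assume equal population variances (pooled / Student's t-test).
Student's two-sample t-test (equal variances):
H₀: μ₁ = μ₂
H₁: μ₁ ≠ μ₂
df = n₁ + n₂ - 2 = 41
Pooled variance s_p² = [(n₁-1)s₁² + (n₂-1)s₂²] / (n₁ + n₂ - 2) = [(18)(14.97²) + (23)(15.72²)] / 41 = 237.0132
SE = √(s_p²(1/n₁ + 1/n₂)) = √(237.0132 × (1/19 + 1/24)) = 4.7276
t = (x̄₁ - x̄₂) / SE = (63.54 - 57.86) / 4.7276 = 5.68 / 4.7276 = 1.201
p-value = 0.2365

Since p-value > α = 0.01, we fail to reject H₀.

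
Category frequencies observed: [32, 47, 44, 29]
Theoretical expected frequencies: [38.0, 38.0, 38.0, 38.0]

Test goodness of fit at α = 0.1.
Chi-square goodness of fit test:
H₀: observed counts match expected distribution
H₁: observed counts differ from expected distribution
df = k - 1 = 3
χ² = Σ(O - E)²/E
   = (32 - 38.0)²/38.0 + (47 - 38.0)²/38.0 + (44 - 38.0)²/38.0 + (29 - 38.0)²/38.0
   = 0.947 + 2.132 + 0.947 + 2.132
   = 6.16
p-value = 0.1042

Since p-value > α = 0.1, we fail to reject H₀.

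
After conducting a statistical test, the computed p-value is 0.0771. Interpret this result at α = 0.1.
Since p = 0.0771 < α = 0.1, reject H₀.
There is sufficient evidence to reject the null hypothesis; the result is statistically significant at the 0.1 level.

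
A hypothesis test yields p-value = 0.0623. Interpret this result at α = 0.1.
Since p = 0.0623 < α = 0.1, reject H₀.
There is sufficient evidence to reject the null hypothesis; the result is statistically significant at the 0.1 level.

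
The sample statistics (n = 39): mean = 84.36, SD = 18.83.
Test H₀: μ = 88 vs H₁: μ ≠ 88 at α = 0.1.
One-sample t-test:
H₀: μ = 88
H₁: μ ≠ 88
df = n - 1 = 38
t = (x̄ - μ₀) / (s/√n) = (84.36 - 88) / (18.83/√39) = -1.207
p-value = 0.2348

Since p-value > α = 0.1, we fail to reject H₀.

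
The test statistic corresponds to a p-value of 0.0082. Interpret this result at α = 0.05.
Since p = 0.0082 < α = 0.05, reject H₀.
There is sufficient evidence to reject the null hypothesis; the result is statistically significant at the 0.05 level.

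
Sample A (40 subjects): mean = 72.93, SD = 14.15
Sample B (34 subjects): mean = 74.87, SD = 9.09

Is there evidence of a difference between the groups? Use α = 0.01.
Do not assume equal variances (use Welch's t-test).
Welch's two-sample t-test:
H₀: μ₁ = μ₂
H₁: μ₁ ≠ μ₂
s₁²/n₁ = 14.15²/40 = 5.0056,  s₂²/n₂ = 9.09²/34 = 2.4302
SE = √(s₁²/n₁ + s₂²/n₂) = √(5.0056 + 2.4302) = 2.7269
df (Welch-Satterthwaite) = (s₁²/n₁ + s₂²/n₂)² / [(s₁²/n₁)²/(n₁-1) + (s₂²/n₂)²/(n₂-1)] ≈ 67.31
t = (x̄₁ - x̄₂) / SE = (72.93 - 74.87) / 2.7269 = -1.94 / 2.7269 = -0.711
p-value = 0.4793

Since p-value > α = 0.01, we fail to reject H₀.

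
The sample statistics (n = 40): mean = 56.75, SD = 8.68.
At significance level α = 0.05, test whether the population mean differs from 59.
One-sample t-test:
H₀: μ = 59
H₁: μ ≠ 59
df = n - 1 = 39
t = (x̄ - μ₀) / (s/√n) = (56.75 - 59) / (8.68/√40) = -1.639
p-value = 0.1092

Since p-value > α = 0.05, we fail to reject H₀.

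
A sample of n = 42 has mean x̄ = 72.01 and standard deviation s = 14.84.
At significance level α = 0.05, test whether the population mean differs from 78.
One-sample t-test:
H₀: μ = 78
H₁: μ ≠ 78
df = n - 1 = 41
t = (x̄ - μ₀) / (s/√n) = (72.01 - 78) / (14.84/√42) = -2.616
p-value = 0.0124

Since p-value < α = 0.05, we reject H₀.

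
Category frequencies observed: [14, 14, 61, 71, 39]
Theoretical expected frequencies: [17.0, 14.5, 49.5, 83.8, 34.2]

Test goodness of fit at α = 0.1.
Chi-square goodness of fit test:
H₀: observed counts match expected distribution
H₁: observed counts differ from expected distribution
df = k - 1 = 4
χ² = Σ(O - E)²/E
   = (14 - 17.0)²/17.0 + (14 - 14.5)²/14.5 + (61 - 49.5)²/49.5 + (71 - 83.8)²/83.8 + (39 - 34.2)²/34.2
   = 0.529 + 0.017 + 2.672 + 1.955 + 0.674
   = 5.85
p-value = 0.2109

Since p-value > α = 0.1, we fail to reject H₀.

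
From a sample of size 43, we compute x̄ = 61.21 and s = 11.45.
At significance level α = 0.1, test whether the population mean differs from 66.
One-sample t-test:
H₀: μ = 66
H₁: μ ≠ 66
df = n - 1 = 42
t = (x̄ - μ₀) / (s/√n) = (61.21 - 66) / (11.45/√43) = -2.743
p-value = 0.0089

Since p-value < α = 0.1, we reject H₀.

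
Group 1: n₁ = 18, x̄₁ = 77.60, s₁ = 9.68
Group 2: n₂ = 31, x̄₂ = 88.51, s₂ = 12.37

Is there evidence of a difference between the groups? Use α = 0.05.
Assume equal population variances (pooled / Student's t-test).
Student's two-sample t-test (equal variances):
H₀: μ₁ = μ₂
H₁: μ₁ ≠ μ₂
df = n₁ + n₂ - 2 = 47
Pooled variance s_p² = [(n₁-1)s₁² + (n₂-1)s₂²] / (n₁ + n₂ - 2) = [(17)(9.68²) + (30)(12.37²)] / 47 = 131.5627
SE = √(s_p²(1/n₁ + 1/n₂)) = √(131.5627 × (1/18 + 1/31)) = 3.3990
t = (x̄₁ - x̄₂) / SE = (77.60 - 88.51) / 3.3990 = -10.91 / 3.3990 = -3.210
p-value = 0.0024

Since p-value < α = 0.05, we reject H₀.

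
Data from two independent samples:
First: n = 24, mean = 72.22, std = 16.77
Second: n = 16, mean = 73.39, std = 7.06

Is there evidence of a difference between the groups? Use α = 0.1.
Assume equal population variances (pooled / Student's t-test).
Student's two-sample t-test (equal variances):
H₀: μ₁ = μ₂
H₁: μ₁ ≠ μ₂
df = n₁ + n₂ - 2 = 38
Pooled variance s_p² = [(n₁-1)s₁² + (n₂-1)s₂²] / (n₁ + n₂ - 2) = [(23)(16.77²) + (15)(7.06²)] / 38 = 189.8950
SE = √(s_p²(1/n₁ + 1/n₂)) = √(189.8950 × (1/24 + 1/16)) = 4.4476
t = (x̄₁ - x̄₂) / SE = (72.22 - 73.39) / 4.4476 = -1.17 / 4.4476 = -0.263
p-value = 0.7939

Since p-value > α = 0.1, we fail to reject H₀.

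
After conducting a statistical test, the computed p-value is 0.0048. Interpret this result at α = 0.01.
Since p = 0.0048 < α = 0.01, reject H₀.
There is sufficient evidence to reject the null hypothesis; the result is statistically significant at the 0.01 level.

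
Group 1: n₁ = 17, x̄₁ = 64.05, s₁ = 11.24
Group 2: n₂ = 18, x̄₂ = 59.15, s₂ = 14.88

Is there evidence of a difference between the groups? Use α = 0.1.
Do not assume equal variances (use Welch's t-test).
Welch's two-sample t-test:
H₀: μ₁ = μ₂
H₁: μ₁ ≠ μ₂
s₁²/n₁ = 11.24²/17 = 7.4316,  s₂²/n₂ = 14.88²/18 = 12.3008
SE = √(s₁²/n₁ + s₂²/n₂) = √(7.4316 + 12.3008) = 4.4421
df (Welch-Satterthwaite) = (s₁²/n₁ + s₂²/n₂)² / [(s₁²/n₁)²/(n₁-1) + (s₂²/n₂)²/(n₂-1)] ≈ 31.52
t = (x̄₁ - x̄₂) / SE = (64.05 - 59.15) / 4.4421 = 4.90 / 4.4421 = 1.103
p-value = 0.2783

Since p-value > α = 0.1, we fail to reject H₀.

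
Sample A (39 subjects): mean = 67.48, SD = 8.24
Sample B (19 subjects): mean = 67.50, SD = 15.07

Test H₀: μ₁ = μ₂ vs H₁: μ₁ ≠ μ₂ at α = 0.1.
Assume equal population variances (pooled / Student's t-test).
Student's two-sample t-test (equal variances):
H₀: μ₁ = μ₂
H₁: μ₁ ≠ μ₂
df = n₁ + n₂ - 2 = 56
Pooled variance s_p² = [(n₁-1)s₁² + (n₂-1)s₂²] / (n₁ + n₂ - 2) = [(38)(8.24²) + (18)(15.07²)] / 56 = 119.0714
SE = √(s_p²(1/n₁ + 1/n₂)) = √(119.0714 × (1/39 + 1/19)) = 3.0529
t = (x̄₁ - x̄₂) / SE = (67.48 - 67.50) / 3.0529 = -0.02 / 3.0529 = -0.007
p-value = 0.9948

Since p-value > α = 0.1, we fail to reject H₀.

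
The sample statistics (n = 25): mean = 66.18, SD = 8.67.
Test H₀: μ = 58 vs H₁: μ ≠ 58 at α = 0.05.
One-sample t-test:
H₀: μ = 58
H₁: μ ≠ 58
df = n - 1 = 24
t = (x̄ - μ₀) / (s/√n) = (66.18 - 58) / (8.67/√25) = 4.717
p-value = 0.0001

Since p-value < α = 0.05, we reject H₀.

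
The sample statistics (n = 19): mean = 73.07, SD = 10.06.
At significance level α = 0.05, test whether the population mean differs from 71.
One-sample t-test:
H₀: μ = 71
H₁: μ ≠ 71
df = n - 1 = 18
t = (x̄ - μ₀) / (s/√n) = (73.07 - 71) / (10.06/√19) = 0.897
p-value = 0.3816

Since p-value > α = 0.05, we fail to reject H₀.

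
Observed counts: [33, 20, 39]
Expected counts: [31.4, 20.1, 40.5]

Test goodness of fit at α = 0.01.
Chi-square goodness of fit test:
H₀: observed counts match expected distribution
H₁: observed counts differ from expected distribution
df = k - 1 = 2
χ² = Σ(O - E)²/E
   = (33 - 31.4)²/31.4 + (20 - 20.1)²/20.1 + (39 - 40.5)²/40.5
   = 0.082 + 0.000 + 0.056
   = 0.14
p-value = 0.9335

Since p-value > α = 0.01, we fail to reject H₀.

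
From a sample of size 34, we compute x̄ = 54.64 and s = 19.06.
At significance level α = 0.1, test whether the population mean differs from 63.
One-sample t-test:
H₀: μ = 63
H₁: μ ≠ 63
df = n - 1 = 33
t = (x̄ - μ₀) / (s/√n) = (54.64 - 63) / (19.06/√34) = -2.558
p-value = 0.0153

Since p-value < α = 0.1, we reject H₀.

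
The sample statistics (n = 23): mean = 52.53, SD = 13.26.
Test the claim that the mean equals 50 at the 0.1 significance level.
One-sample t-test:
H₀: μ = 50
H₁: μ ≠ 50
df = n - 1 = 22
t = (x̄ - μ₀) / (s/√n) = (52.53 - 50) / (13.26/√23) = 0.915
p-value = 0.3701

Since p-value > α = 0.1, we fail to reject H₀.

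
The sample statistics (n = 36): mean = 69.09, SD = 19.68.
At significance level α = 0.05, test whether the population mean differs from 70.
One-sample t-test:
H₀: μ = 70
H₁: μ ≠ 70
df = n - 1 = 35
t = (x̄ - μ₀) / (s/√n) = (69.09 - 70) / (19.68/√36) = -0.277
p-value = 0.7831

Since p-value > α = 0.05, we fail to reject H₀.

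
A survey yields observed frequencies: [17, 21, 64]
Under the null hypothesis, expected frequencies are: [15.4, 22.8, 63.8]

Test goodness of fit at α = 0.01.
Chi-square goodness of fit test:
H₀: observed counts match expected distribution
H₁: observed counts differ from expected distribution
df = k - 1 = 2
χ² = Σ(O - E)²/E
   = (17 - 15.4)²/15.4 + (21 - 22.8)²/22.8 + (64 - 63.8)²/63.8
   = 0.166 + 0.142 + 0.001
   = 0.31
p-value = 0.8569

Since p-value > α = 0.01, we fail to reject H₀.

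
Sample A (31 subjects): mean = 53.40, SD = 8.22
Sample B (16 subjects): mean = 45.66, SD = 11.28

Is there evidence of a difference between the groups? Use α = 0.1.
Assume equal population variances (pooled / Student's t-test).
Student's two-sample t-test (equal variances):
H₀: μ₁ = μ₂
H₁: μ₁ ≠ μ₂
df = n₁ + n₂ - 2 = 45
Pooled variance s_p² = [(n₁-1)s₁² + (n₂-1)s₂²] / (n₁ + n₂ - 2) = [(30)(8.22²) + (15)(11.28²)] / 45 = 87.4584
SE = √(s_p²(1/n₁ + 1/n₂)) = √(87.4584 × (1/31 + 1/16)) = 2.8788
t = (x̄₁ - x̄₂) / SE = (53.40 - 45.66) / 2.8788 = 7.74 / 2.8788 = 2.689
p-value = 0.0100

Since p-value < α = 0.1, we reject H₀.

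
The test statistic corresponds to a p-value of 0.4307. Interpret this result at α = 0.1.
Since p = 0.4307 > α = 0.1, fail to reject H₀.
There is insufficient evidence to reject the null hypothesis; the result is not statistically significant at the 0.1 level.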